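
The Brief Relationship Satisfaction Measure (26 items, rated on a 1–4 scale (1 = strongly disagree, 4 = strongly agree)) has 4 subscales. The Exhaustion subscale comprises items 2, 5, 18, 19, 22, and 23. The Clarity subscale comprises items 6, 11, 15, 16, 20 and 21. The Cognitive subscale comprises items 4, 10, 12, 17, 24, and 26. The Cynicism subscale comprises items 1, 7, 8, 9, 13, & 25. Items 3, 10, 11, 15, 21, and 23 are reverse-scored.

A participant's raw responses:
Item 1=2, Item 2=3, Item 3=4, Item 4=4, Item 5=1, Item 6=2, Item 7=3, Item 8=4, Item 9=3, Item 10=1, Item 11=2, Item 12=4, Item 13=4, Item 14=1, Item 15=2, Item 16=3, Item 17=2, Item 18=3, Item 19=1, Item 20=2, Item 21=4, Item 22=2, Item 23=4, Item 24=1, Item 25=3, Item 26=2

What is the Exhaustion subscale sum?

Exhaustion items: 2, 5, 18, 19, 22, 23.
Of these, item 23 is reverse-scored; reversed = (1+4) − raw = 5 − raw.
  item 2: 3
  item 5: 1
  item 18: 3
  item 19: 1
  item 22: 2
  item 23: 5 − 4 = 1
Sum = 3 + 1 + 3 + 1 + 2 + 1 = 11

11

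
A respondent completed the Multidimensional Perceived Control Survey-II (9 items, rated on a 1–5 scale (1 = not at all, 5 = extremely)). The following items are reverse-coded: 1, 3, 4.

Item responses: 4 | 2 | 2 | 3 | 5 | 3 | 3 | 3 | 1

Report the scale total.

Reverse-coded items (reversed = (1+5) − raw = 6 − raw):
  item 1: 6 − 4 = 2
  item 3: 6 − 2 = 4
  item 4: 6 − 3 = 3
Scored responses: 2, 2, 4, 3, 5, 3, 3, 3, 1
Total = 2 + 2 + 4 + 3 + 5 + 3 + 3 + 3 + 1 = 26

26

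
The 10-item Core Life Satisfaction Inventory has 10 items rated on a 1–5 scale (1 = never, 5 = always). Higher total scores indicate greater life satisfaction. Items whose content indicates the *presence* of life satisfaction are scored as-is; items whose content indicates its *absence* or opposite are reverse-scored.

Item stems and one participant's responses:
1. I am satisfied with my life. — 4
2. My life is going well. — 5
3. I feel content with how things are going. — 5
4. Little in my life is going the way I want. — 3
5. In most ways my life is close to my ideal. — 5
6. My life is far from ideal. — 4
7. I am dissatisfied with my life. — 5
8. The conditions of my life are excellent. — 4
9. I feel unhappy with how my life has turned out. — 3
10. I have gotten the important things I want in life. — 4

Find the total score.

Items 4, 6, 7, 9 describe the absence/opposite of life satisfaction → reverse-score.
reverse-coded value = 6 − response.
  item 1: 4
  item 2: 5
  item 3: 5
  item 4: 6 − 3 = 3
  item 5: 5
  item 6: 6 − 4 = 2
  item 7: 6 − 5 = 1
  item 8: 4
  item 9: 6 − 3 = 3
  item 10: 4
Total = 4 + 5 + 5 + 3 + 5 + 2 + 1 + 4 + 3 + 4 = 36

36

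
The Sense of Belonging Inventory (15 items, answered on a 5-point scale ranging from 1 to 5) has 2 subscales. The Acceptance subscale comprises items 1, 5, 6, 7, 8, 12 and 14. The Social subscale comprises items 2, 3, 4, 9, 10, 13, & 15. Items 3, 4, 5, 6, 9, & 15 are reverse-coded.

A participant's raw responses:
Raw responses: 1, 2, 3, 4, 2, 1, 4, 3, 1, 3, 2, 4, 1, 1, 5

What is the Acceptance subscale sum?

Acceptance items: 1, 5, 6, 7, 8, 12, 14.
Of these, items 5 & 6 are reverse-coded; reversed = (1+5) − raw = 6 − raw.
  item 1: 1
  item 5: 6 − 2 = 4
  item 6: 6 − 1 = 5
  item 7: 4
  item 8: 3
  item 12: 4
  item 14: 1
Sum = 1 + 4 + 5 + 4 + 3 + 4 + 1 = 22

22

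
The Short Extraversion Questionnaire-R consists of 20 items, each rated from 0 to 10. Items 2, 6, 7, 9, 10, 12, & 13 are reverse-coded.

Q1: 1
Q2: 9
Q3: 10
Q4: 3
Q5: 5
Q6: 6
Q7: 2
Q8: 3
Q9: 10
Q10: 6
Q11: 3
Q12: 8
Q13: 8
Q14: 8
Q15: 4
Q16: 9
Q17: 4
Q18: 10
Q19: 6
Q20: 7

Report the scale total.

94

Apply reverse scoring (reversed = (0+10) − raw = 10 − raw):
  item 2: 10 − 9 = 1
  item 6: 10 − 6 = 4
  item 7: 10 − 2 = 8
  item 9: 10 − 10 = 0
  item 10: 10 − 6 = 4
  item 12: 10 − 8 = 2
  item 13: 10 − 8 = 2
Scored responses: 1, 1, 10, 3, 5, 4, 8, 3, 0, 4, 3, 2, 2, 8, 4, 9, 4, 10, 6, 7
Total = 1 + 1 + 10 + 3 + 5 + 4 + 8 + 3 + 0 + 4 + 3 + 2 + 2 + 8 + 4 + 9 + 4 + 10 + 6 + 7 = 94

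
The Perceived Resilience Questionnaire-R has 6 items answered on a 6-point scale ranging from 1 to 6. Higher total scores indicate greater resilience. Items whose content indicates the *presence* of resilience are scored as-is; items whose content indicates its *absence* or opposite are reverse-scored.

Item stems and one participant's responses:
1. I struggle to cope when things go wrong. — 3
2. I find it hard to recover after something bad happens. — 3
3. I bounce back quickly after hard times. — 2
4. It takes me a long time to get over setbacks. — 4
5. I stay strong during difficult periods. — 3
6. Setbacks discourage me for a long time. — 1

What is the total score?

Items 1, 2, 4, 6 describe the absence/opposite of resilience → reverse-score.
on a 1–6 scale, reversed = 7 − raw.
  item 1: 7 − 3 = 4
  item 2: 7 − 3 = 4
  item 3: 2
  item 4: 7 − 4 = 3
  item 5: 3
  item 6: 7 − 1 = 6
Total = 4 + 4 + 2 + 3 + 3 + 6 = 22

22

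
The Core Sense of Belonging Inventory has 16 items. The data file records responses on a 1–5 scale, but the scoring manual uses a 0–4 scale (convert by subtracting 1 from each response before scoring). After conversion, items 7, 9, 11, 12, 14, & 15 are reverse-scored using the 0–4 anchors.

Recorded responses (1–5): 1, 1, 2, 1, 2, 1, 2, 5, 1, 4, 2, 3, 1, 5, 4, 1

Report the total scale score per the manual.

Convert to 0–4: 0, 0, 1, 0, 1, 0, 1, 4, 0, 3, 1, 2, 0, 4, 3, 0
Reverse-coded (reversed = (0+4) − raw = 4 − raw):
  item 7: 4 − 1 = 3
  item 9: 4 − 0 = 4
  item 11: 4 − 1 = 3
  item 12: 4 − 2 = 2
  item 14: 4 − 4 = 0
  item 15: 4 − 3 = 1
Scored: 0, 0, 1, 0, 1, 0, 3, 4, 4, 3, 3, 2, 0, 0, 1, 0
Total = 22

22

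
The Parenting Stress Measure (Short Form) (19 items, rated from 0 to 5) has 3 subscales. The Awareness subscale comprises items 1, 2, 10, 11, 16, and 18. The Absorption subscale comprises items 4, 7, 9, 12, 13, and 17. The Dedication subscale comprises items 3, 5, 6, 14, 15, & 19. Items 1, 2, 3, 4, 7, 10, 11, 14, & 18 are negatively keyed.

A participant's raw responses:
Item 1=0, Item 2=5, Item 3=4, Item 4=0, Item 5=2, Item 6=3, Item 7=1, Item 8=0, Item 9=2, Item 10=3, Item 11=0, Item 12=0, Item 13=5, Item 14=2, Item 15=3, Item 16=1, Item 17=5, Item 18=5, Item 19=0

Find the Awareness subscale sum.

Awareness items: 1, 2, 10, 11, 16, 18.
Of these, items 1, 2, 10, 11, and 18 are negatively keyed; reverse-coded value = 5 − response.
  item 1: 5 − 0 = 5
  item 2: 5 − 5 = 0
  item 10: 5 − 3 = 2
  item 11: 5 − 0 = 5
  item 16: 1
  item 18: 5 − 5 = 0
Sum = 5 + 0 + 2 + 5 + 1 + 0 = 13

13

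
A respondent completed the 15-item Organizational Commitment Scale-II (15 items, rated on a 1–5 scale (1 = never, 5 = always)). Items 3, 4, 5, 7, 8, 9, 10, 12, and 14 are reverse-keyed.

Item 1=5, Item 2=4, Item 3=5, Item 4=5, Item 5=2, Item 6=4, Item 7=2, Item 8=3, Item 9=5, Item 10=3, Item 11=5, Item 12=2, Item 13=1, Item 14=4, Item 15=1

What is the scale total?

43

Reverse-coded items (reversed = (1+5) − raw = 6 − raw):
  item 3: 6 − 5 = 1
  item 4: 6 − 5 = 1
  item 5: 6 − 2 = 4
  item 7: 6 − 2 = 4
  item 8: 6 − 3 = 3
  item 9: 6 − 5 = 1
  item 10: 6 − 3 = 3
  item 12: 6 − 2 = 4
  item 14: 6 − 4 = 2
After reverse-coding: 5, 4, 1, 1, 4, 4, 4, 3, 1, 3, 5, 4, 1, 2, 1
Total = 5 + 4 + 1 + 1 + 4 + 4 + 4 + 3 + 1 + 3 + 5 + 4 + 1 + 2 + 1 = 43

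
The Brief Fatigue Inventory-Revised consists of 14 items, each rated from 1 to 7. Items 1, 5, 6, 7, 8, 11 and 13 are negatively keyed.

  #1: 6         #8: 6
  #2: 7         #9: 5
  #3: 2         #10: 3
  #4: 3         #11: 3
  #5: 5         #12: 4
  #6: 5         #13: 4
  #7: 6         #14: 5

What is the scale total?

Apply reverse scoring (on a 1–7 scale, reversed = 8 − raw):
  item 1: 8 − 6 = 2
  item 5: 8 − 5 = 3
  item 6: 8 − 5 = 3
  item 7: 8 − 6 = 2
  item 8: 8 − 6 = 2
  item 11: 8 − 3 = 5
  item 13: 8 − 4 = 4
Scored responses: 2, 7, 2, 3, 3, 3, 2, 2, 5, 3, 5, 4, 4, 5
Total = 2 + 7 + 2 + 3 + 3 + 3 + 2 + 2 + 5 + 3 + 5 + 4 + 4 + 5 = 50

50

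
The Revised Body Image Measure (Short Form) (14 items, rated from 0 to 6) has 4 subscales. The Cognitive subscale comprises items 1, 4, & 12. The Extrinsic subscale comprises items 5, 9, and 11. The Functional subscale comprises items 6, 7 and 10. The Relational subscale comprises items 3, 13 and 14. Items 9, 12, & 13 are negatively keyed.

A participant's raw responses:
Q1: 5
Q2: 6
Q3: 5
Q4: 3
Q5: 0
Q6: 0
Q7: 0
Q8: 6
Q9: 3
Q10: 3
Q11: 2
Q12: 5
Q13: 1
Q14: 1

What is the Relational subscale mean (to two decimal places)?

3.67

Relational items: 3, 13, 14.
Of these, item 13 is negatively keyed; reverse-coded value = 6 − response.
  item 3: 5
  item 13: 6 − 1 = 5
  item 14: 1
Sum = 5 + 5 + 1 = 11
Mean = 11 / 3 = 3.67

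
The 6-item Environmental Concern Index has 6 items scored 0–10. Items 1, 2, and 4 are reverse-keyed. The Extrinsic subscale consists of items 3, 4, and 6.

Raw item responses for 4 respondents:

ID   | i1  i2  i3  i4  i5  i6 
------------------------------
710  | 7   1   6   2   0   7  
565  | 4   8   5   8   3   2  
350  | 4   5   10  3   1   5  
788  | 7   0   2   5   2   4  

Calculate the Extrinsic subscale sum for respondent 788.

11

Respondent 788 raw: 7, 0, 2, 5, 2, 4.
Extrinsic items: 3, 4, 6.
Reverse-coded (reverse-coded value = 10 − response):
  item 3: 2
  item 4: 10 − 5 = 5
  item 6: 4
Sum = 2 + 5 + 4 = 11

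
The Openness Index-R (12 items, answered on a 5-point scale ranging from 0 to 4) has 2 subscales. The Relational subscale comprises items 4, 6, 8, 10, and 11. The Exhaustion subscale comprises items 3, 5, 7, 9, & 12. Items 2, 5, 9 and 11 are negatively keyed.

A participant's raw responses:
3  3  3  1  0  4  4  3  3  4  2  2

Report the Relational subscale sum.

Relational items: 4, 6, 8, 10, 11.
Of these, item 11 is negatively keyed; reversed = (0+4) − raw = 4 − raw.
  item 4: 1
  item 6: 4
  item 8: 3
  item 10: 4
  item 11: 4 − 2 = 2
Sum = 1 + 4 + 3 + 4 + 2 = 14

14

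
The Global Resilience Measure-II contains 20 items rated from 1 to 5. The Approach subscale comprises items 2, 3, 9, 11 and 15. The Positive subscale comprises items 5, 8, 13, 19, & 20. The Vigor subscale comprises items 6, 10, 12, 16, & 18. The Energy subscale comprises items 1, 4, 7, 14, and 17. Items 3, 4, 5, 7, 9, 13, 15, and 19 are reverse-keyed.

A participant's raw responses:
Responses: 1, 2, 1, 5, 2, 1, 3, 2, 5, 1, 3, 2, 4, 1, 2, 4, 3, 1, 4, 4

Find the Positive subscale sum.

Positive items: 5, 8, 13, 19, 20.
Of these, items 5, 13, & 19 are reverse-keyed; reverse-coded value = 6 − response.
  item 5: 6 − 2 = 4
  item 8: 2
  item 13: 6 − 4 = 2
  item 19: 6 − 4 = 2
  item 20: 4
Sum = 4 + 2 + 2 + 2 + 4 = 14

14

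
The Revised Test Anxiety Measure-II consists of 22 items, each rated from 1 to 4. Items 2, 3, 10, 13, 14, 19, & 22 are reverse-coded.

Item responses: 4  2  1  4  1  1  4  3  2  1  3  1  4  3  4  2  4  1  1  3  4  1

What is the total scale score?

63

Reverse-coded items use 5 − raw:
  item 2: 5 − 2 = 3
  item 3: 5 − 1 = 4
  item 10: 5 − 1 = 4
  item 13: 5 − 4 = 1
  item 14: 5 − 3 = 2
  item 19: 5 − 1 = 4
  item 22: 5 − 1 = 4
After reverse-coding: 4, 3, 4, 4, 1, 1, 4, 3, 2, 4, 3, 1, 1, 2, 4, 2, 4, 1, 4, 3, 4, 4
Total = 4 + 3 + 4 + 4 + 1 + 1 + 4 + 3 + 2 + 4 + 3 + 1 + 1 + 2 + 4 + 2 + 4 + 1 + 4 + 3 + 4 + 4 = 63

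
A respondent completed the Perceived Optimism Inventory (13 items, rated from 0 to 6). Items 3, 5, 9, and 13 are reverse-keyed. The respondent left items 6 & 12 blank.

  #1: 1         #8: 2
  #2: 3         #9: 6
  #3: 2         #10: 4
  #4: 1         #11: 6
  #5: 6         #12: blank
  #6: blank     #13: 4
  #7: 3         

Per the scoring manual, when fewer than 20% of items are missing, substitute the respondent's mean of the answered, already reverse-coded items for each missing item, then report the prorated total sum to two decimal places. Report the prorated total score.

Reverse-coded (reverse-coded value = 6 − response):
  item 3: 6 − 2 = 4
  item 5: 6 − 6 = 0
  item 9: 6 − 6 = 0
  item 13: 6 − 4 = 2
Completed scored items (11 of 13): 1, 3, 4, 1, 0, 3, 2, 0, 4, 6, 2; sum = 26.
Person mean = 26 / 11 ≈ 2.3636
Prorated total = (26 / 11) × 13 = 30.73 (to 2 dp)

30.73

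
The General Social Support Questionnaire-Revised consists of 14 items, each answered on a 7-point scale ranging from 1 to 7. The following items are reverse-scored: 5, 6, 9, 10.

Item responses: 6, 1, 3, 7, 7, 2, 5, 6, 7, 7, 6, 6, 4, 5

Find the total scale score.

Reverse-coded items (on a 1–7 scale, reversed = 8 − raw):
  item 5: 8 − 7 = 1
  item 6: 8 − 2 = 6
  item 9: 8 − 7 = 1
  item 10: 8 − 7 = 1
After reverse-coding: 6, 1, 3, 7, 1, 6, 5, 6, 1, 1, 6, 6, 4, 5
Total = 6 + 1 + 3 + 7 + 1 + 6 + 5 + 6 + 1 + 1 + 6 + 6 + 4 + 5 = 58

58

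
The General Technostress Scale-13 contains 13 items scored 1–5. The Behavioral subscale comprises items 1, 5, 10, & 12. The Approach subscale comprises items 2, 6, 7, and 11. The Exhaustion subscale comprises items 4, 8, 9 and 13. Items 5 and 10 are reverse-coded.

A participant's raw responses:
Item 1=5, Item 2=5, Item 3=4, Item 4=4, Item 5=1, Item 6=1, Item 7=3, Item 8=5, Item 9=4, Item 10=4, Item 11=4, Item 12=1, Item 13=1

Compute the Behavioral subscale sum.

Behavioral items: 1, 5, 10, 12.
Of these, items 5 & 10 are reverse-coded; reversed = (1+5) − raw = 6 − raw.
  item 1: 5
  item 5: 6 − 1 = 5
  item 10: 6 − 4 = 2
  item 12: 1
Sum = 5 + 5 + 2 + 1 = 13

13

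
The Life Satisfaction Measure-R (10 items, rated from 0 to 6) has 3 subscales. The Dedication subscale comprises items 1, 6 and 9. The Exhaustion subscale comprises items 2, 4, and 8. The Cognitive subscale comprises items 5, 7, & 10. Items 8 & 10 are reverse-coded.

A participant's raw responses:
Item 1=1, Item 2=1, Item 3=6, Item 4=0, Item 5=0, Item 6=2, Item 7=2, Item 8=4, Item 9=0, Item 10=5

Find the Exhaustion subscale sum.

3

Exhaustion items: 2, 4, 8.
Of these, item 8 is reverse-coded; on a 0–6 scale, reversed = 6 − raw.
  item 2: 1
  item 4: 0
  item 8: 6 − 4 = 2
Sum = 1 + 0 + 2 = 3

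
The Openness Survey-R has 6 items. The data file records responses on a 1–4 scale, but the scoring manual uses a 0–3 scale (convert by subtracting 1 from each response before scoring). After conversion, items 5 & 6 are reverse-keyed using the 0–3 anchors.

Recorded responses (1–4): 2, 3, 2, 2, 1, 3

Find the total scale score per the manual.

9

Convert to 0–3: 1, 2, 1, 1, 0, 2
Reverse-coded (reverse-coded value = 3 − response):
  item 5: 3 − 0 = 3
  item 6: 3 − 2 = 1
Scored: 1, 2, 1, 1, 3, 1
Total = 9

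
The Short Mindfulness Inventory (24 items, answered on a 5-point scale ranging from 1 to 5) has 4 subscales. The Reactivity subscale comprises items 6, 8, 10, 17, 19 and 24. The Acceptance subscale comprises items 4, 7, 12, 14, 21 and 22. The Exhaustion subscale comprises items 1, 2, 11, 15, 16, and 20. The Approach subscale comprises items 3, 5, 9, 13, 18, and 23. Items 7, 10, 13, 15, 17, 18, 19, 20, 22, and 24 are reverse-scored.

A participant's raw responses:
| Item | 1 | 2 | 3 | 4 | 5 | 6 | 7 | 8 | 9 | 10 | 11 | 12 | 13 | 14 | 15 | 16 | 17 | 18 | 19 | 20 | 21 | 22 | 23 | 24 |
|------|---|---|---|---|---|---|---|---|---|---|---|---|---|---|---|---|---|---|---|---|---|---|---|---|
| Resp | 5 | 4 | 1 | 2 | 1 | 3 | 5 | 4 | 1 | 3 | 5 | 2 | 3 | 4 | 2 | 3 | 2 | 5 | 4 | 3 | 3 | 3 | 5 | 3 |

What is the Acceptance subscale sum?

15

Acceptance items: 4, 7, 12, 14, 21, 22.
Of these, items 7 and 22 are reverse-scored; reverse-coded value = 6 − response.
  item 4: 2
  item 7: 6 − 5 = 1
  item 12: 2
  item 14: 4
  item 21: 3
  item 22: 6 − 3 = 3
Sum = 2 + 1 + 2 + 4 + 3 + 3 = 15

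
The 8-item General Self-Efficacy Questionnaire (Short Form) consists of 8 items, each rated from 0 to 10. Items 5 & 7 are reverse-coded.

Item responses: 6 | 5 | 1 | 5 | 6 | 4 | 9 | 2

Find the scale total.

28

Reverse-coded items use 10 − raw:
  item 5: 10 − 6 = 4
  item 7: 10 − 9 = 1
After reverse-coding: 6, 5, 1, 5, 4, 4, 1, 2
Total = 6 + 5 + 1 + 5 + 4 + 4 + 1 + 2 = 28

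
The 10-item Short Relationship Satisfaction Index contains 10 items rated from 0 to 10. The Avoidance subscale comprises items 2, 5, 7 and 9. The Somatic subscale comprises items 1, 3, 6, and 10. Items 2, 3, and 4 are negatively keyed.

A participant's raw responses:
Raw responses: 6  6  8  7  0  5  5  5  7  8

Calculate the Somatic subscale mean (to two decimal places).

Somatic items: 1, 3, 6, 10.
Of these, item 3 is negatively keyed; reversed = (0+10) − raw = 10 − raw.
  item 1: 6
  item 3: 10 − 8 = 2
  item 6: 5
  item 10: 8
Sum = 6 + 2 + 5 + 8 = 21
Mean = 21 / 4 = 5.25

5.25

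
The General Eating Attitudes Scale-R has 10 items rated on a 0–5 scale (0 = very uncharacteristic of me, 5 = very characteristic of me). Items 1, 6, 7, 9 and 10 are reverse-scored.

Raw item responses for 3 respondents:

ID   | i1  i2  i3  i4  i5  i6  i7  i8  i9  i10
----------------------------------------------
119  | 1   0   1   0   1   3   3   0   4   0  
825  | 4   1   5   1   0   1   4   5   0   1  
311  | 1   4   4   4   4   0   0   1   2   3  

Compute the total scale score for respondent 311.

36

Respondent 311 raw: 1, 4, 4, 4, 4, 0, 0, 1, 2, 3.
Reverse-coded (on a 0–5 scale, reversed = 5 − raw):
  item 1: 5 − 1 = 4
  item 2: 4
  item 3: 4
  item 4: 4
  item 5: 4
  item 6: 5 − 0 = 5
  item 7: 5 − 0 = 5
  item 8: 1
  item 9: 5 − 2 = 3
  item 10: 5 − 3 = 2
Sum = 4 + 4 + 4 + 4 + 4 + 5 + 5 + 1 + 3 + 2 = 36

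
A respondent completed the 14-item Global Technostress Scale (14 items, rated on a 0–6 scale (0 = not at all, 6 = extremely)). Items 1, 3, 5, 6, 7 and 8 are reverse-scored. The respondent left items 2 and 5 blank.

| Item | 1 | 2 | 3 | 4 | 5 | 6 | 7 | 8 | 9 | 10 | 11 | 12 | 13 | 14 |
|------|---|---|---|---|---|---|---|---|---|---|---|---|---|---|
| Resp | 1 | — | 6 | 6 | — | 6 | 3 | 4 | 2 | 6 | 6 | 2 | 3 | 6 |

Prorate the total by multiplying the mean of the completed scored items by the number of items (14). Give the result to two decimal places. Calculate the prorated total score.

47.83

Reverse-coded (reversed = (0+6) − raw = 6 − raw):
  item 1: 6 − 1 = 5
  item 3: 6 − 6 = 0
  item 6: 6 − 6 = 0
  item 7: 6 − 3 = 3
  item 8: 6 − 4 = 2
Completed scored items (12 of 14): 5, 0, 6, 0, 3, 2, 2, 6, 6, 2, 3, 6; sum = 41.
Person mean = 41 / 12 ≈ 3.4167
Prorated total = (41 / 12) × 14 = 47.83 (to 2 dp)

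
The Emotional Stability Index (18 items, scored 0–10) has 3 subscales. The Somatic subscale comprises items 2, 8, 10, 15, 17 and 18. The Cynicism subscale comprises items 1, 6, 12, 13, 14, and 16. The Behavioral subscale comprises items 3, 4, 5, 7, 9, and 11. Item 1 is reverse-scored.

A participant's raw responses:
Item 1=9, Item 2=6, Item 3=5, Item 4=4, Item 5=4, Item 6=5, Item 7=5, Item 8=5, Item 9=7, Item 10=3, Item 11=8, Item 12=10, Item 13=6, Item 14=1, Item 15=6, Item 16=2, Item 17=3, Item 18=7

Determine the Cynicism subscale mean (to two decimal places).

4.17

Cynicism items: 1, 6, 12, 13, 14, 16.
Of these, item 1 is reverse-scored; on a 0–10 scale, reversed = 10 − raw.
  item 1: 10 − 9 = 1
  item 6: 5
  item 12: 10
  item 13: 6
  item 14: 1
  item 16: 2
Sum = 1 + 5 + 10 + 6 + 1 + 2 = 25
Mean = 25 / 6 = 4.17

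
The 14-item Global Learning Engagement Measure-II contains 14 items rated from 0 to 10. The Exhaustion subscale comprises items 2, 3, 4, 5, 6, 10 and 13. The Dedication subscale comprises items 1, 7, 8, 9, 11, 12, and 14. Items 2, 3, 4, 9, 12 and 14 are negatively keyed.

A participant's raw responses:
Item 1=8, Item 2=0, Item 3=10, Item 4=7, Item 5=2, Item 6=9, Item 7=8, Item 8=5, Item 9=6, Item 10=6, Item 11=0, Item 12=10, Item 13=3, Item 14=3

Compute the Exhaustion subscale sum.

Exhaustion items: 2, 3, 4, 5, 6, 10, 13.
Of these, items 2, 3, and 4 are negatively keyed; on a 0–10 scale, reversed = 10 − raw.
  item 2: 10 − 0 = 10
  item 3: 10 − 10 = 0
  item 4: 10 − 7 = 3
  item 5: 2
  item 6: 9
  item 10: 6
  item 13: 3
Sum = 10 + 0 + 3 + 2 + 9 + 6 + 3 = 33

33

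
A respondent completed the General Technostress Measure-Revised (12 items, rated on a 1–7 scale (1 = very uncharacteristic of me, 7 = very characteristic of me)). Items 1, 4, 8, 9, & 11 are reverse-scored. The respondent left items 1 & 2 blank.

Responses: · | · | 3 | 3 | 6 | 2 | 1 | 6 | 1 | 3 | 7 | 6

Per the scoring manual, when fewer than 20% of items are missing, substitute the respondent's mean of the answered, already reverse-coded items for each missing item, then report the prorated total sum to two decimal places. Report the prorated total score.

Reverse-coded (reversed = (1+7) − raw = 8 − raw):
  item 4: 8 − 3 = 5
  item 8: 8 − 6 = 2
  item 9: 8 − 1 = 7
  item 11: 8 − 7 = 1
Completed scored items (10 of 12): 3, 5, 6, 2, 1, 2, 7, 3, 1, 6; sum = 36.
Person mean = 36 / 10 ≈ 3.6000
Prorated total = (36 / 10) × 12 = 43.20 (to 2 dp)

43.20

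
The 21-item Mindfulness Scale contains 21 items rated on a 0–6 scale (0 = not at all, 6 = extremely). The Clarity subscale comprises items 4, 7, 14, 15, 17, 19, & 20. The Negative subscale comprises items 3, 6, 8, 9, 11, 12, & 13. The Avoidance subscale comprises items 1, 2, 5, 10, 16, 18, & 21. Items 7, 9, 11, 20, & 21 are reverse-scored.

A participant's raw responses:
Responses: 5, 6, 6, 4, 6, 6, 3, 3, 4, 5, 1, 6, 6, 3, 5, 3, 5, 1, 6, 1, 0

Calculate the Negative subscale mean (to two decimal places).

Negative items: 3, 6, 8, 9, 11, 12, 13.
Of these, items 9 and 11 are reverse-scored; on a 0–6 scale, reversed = 6 − raw.
  item 3: 6
  item 6: 6
  item 8: 3
  item 9: 6 − 4 = 2
  item 11: 6 − 1 = 5
  item 12: 6
  item 13: 6
Sum = 6 + 6 + 3 + 2 + 5 + 6 + 6 = 34
Mean = 34 / 7 = 4.86

4.86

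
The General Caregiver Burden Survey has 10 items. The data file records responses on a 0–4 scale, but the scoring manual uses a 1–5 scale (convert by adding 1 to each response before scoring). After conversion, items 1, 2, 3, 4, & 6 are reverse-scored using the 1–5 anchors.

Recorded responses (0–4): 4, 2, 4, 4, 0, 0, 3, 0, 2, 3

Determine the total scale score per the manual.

Convert to 1–5: 5, 3, 5, 5, 1, 1, 4, 1, 3, 4
Reverse-coded (reversed = (1+5) − raw = 6 − raw):
  item 1: 6 − 5 = 1
  item 2: 6 − 3 = 3
  item 3: 6 − 5 = 1
  item 4: 6 − 5 = 1
  item 6: 6 − 1 = 5
Scored: 1, 3, 1, 1, 1, 5, 4, 1, 3, 4
Total = 24

24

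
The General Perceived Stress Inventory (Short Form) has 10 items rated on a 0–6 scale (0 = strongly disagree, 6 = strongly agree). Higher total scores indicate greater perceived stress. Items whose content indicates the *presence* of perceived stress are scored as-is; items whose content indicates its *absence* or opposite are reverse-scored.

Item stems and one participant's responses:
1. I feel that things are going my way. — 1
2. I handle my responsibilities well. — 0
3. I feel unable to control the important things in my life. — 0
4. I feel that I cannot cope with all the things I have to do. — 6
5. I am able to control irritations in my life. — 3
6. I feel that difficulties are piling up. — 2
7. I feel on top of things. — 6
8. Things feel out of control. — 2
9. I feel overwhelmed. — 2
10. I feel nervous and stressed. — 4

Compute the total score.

Items 1, 2, 5, 7 describe the absence/opposite of perceived stress → reverse-score.
reverse-coded value = 6 − response.
  item 1: 6 − 1 = 5
  item 2: 6 − 0 = 6
  item 3: 0
  item 4: 6
  item 5: 6 − 3 = 3
  item 6: 2
  item 7: 6 − 6 = 0
  item 8: 2
  item 9: 2
  item 10: 4
Total = 5 + 6 + 0 + 6 + 3 + 2 + 0 + 2 + 2 + 4 = 30

30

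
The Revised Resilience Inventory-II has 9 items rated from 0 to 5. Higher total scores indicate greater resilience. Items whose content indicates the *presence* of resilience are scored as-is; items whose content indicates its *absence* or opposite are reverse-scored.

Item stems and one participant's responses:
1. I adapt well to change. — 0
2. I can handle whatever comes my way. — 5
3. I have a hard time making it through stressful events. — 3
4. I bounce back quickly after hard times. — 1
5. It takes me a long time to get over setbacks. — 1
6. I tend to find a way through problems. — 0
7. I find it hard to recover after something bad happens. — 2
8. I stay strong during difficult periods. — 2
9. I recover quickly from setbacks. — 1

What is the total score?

18

Items 3, 5, 7 describe the absence/opposite of resilience → reverse-score.
reversed = (0+5) − raw = 5 − raw.
  item 1: 0
  item 2: 5
  item 3: 5 − 3 = 2
  item 4: 1
  item 5: 5 − 1 = 4
  item 6: 0
  item 7: 5 − 2 = 3
  item 8: 2
  item 9: 1
Total = 0 + 5 + 2 + 1 + 4 + 0 + 3 + 2 + 1 = 18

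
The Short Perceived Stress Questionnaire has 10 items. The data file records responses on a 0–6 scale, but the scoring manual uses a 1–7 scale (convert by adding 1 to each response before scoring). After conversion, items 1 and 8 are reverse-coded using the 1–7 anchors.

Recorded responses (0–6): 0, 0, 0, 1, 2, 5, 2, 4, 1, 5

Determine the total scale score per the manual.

34

Convert to 1–7: 1, 1, 1, 2, 3, 6, 3, 5, 2, 6
Reverse-coded (on a 1–7 scale, reversed = 8 − raw):
  item 1: 8 − 1 = 7
  item 8: 8 − 5 = 3
Scored: 7, 1, 1, 2, 3, 6, 3, 3, 2, 6
Total = 34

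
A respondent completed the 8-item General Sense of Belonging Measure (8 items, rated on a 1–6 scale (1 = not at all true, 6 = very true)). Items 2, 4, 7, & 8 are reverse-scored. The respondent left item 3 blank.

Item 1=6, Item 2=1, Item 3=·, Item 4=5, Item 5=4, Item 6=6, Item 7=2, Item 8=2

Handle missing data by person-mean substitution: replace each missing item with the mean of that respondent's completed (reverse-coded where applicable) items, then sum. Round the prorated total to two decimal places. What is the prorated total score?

Reverse-coded (reverse-coded value = 7 − response):
  item 2: 7 − 1 = 6
  item 4: 7 − 5 = 2
  item 7: 7 − 2 = 5
  item 8: 7 − 2 = 5
Completed scored items (7 of 8): 6, 6, 2, 4, 6, 5, 5; sum = 34.
Person mean = 34 / 7 ≈ 4.8571
Prorated total = (34 / 7) × 8 = 38.86 (to 2 dp)

38.86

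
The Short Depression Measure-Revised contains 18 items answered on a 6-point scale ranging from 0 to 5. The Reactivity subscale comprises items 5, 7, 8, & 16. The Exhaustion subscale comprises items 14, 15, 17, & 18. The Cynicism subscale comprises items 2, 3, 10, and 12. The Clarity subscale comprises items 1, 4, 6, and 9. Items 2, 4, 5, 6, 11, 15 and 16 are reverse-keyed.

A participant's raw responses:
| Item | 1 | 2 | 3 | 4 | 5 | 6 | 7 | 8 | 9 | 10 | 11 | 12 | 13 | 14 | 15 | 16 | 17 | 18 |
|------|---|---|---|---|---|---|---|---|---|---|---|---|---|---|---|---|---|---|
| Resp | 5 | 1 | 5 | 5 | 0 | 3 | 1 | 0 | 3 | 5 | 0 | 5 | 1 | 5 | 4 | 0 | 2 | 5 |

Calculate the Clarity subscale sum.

10

Clarity items: 1, 4, 6, 9.
Of these, items 4 and 6 are reverse-keyed; reversed = (0+5) − raw = 5 − raw.
  item 1: 5
  item 4: 5 − 5 = 0
  item 6: 5 − 3 = 2
  item 9: 3
Sum = 5 + 0 + 2 + 3 = 10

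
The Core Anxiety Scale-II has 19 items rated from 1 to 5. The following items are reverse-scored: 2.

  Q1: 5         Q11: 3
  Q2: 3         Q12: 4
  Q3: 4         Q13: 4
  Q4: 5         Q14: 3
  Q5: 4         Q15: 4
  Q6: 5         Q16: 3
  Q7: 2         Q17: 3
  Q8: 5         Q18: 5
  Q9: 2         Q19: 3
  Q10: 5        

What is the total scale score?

72

Raw sum = 72. Reverse-scored items: 2; their raw sum = 3.
Each reversal replaces raw with 6 − raw, changing the total by 6 − 2·raw per item.
Total = 72 + 1·6 − 2·3 = 72 + 6 − 6 = 72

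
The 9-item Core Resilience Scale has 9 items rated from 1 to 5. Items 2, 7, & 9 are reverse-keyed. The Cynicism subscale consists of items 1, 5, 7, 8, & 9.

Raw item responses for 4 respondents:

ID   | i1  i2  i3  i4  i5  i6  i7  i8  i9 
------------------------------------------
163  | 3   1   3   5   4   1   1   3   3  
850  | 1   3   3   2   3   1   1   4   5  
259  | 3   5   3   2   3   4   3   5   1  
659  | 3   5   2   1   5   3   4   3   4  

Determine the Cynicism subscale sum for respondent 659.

Respondent 659 raw: 3, 5, 2, 1, 5, 3, 4, 3, 4.
Cynicism items: 1, 5, 7, 8, 9.
Reverse-coded (reversed = (1+5) − raw = 6 − raw):
  item 1: 3
  item 5: 5
  item 7: 6 − 4 = 2
  item 8: 3
  item 9: 6 − 4 = 2
Sum = 3 + 5 + 2 + 3 + 2 = 15

15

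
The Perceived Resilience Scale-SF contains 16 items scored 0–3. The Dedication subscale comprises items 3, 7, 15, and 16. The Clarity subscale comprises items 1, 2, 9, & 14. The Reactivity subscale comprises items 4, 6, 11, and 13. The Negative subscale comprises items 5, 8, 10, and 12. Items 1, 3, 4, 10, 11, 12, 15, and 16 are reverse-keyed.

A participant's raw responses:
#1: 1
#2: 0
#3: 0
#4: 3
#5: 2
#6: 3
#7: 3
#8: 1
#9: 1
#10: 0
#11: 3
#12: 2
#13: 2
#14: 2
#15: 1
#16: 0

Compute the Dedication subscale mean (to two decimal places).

2.75

Dedication items: 3, 7, 15, 16.
Of these, items 3, 15 and 16 are reverse-keyed; reversed = (0+3) − raw = 3 − raw.
  item 3: 3 − 0 = 3
  item 7: 3
  item 15: 3 − 1 = 2
  item 16: 3 − 0 = 3
Sum = 3 + 3 + 2 + 3 = 11
Mean = 11 / 4 = 2.75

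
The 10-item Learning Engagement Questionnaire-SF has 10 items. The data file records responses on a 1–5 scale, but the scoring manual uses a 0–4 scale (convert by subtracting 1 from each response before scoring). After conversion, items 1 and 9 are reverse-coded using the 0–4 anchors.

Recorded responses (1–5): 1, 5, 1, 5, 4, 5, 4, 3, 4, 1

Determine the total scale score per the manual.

Convert to 0–4: 0, 4, 0, 4, 3, 4, 3, 2, 3, 0
Reverse-coded (reversed = (0+4) − raw = 4 − raw):
  item 1: 4 − 0 = 4
  item 9: 4 − 3 = 1
Scored: 4, 4, 0, 4, 3, 4, 3, 2, 1, 0
Total = 25

25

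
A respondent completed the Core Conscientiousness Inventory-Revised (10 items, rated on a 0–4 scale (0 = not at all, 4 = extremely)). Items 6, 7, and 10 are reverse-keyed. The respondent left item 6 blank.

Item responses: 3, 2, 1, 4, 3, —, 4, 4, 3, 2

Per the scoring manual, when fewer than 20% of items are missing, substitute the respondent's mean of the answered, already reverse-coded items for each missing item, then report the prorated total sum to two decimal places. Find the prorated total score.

24.44

Reverse-coded (on a 0–4 scale, reversed = 4 − raw):
  item 7: 4 − 4 = 0
  item 10: 4 − 2 = 2
Completed scored items (9 of 10): 3, 2, 1, 4, 3, 0, 4, 3, 2; sum = 22.
Person mean = 22 / 9 ≈ 2.4444
Prorated total = (22 / 9) × 10 = 24.44 (to 2 dp)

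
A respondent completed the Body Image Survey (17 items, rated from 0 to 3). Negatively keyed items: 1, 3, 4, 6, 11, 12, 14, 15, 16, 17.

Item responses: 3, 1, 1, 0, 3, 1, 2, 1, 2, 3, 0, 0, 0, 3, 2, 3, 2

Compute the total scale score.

Reversing items 1, 3, 4, 6, 11, 12, 14, 15, 16, and 17 with 3 − raw:
Total = (3−3) + 1 + (3−1) + (3−0) + 3 + (3−1) + 2 + 1 + 2 + 3 + (3−0) + (3−0) + 0 + (3−3) + (3−2) + (3−3) + (3−2)
      = 0 + 1 + 2 + 3 + 3 + 2 + 2 + 1 + 2 + 3 + 3 + 3 + 0 + 0 + 1 + 0 + 1 = 27

27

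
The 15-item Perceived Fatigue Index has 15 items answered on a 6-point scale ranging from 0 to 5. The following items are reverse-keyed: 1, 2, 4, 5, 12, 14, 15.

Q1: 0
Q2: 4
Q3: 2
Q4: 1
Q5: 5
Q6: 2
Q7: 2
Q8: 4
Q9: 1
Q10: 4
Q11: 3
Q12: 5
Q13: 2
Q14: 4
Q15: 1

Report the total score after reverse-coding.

35

Reverse-coded items (reversed = (0+5) − raw = 5 − raw):
  item 1: 5 − 0 = 5
  item 2: 5 − 4 = 1
  item 4: 5 − 1 = 4
  item 5: 5 − 5 = 0
  item 12: 5 − 5 = 0
  item 14: 5 − 4 = 1
  item 15: 5 − 1 = 4
Scored items: 5, 1, 2, 4, 0, 2, 2, 4, 1, 4, 3, 0, 2, 1, 4
Total = 5 + 1 + 2 + 4 + 0 + 2 + 2 + 4 + 1 + 4 + 3 + 0 + 2 + 1 + 4 = 35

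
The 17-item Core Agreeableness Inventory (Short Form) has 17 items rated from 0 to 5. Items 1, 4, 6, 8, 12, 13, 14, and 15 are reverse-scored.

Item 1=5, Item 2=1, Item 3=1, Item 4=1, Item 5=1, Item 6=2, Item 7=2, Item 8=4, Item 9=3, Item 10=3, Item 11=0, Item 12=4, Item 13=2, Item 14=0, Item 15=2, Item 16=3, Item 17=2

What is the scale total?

36

Raw sum = 36. Reverse-scored items: 1, 4, 6, 8, 12, 13, 14, 15; their raw sum = 20.
Each reversal replaces raw with 5 − raw, changing the total by 5 − 2·raw per item.
Total = 36 + 8·5 − 2·20 = 36 + 40 − 40 = 36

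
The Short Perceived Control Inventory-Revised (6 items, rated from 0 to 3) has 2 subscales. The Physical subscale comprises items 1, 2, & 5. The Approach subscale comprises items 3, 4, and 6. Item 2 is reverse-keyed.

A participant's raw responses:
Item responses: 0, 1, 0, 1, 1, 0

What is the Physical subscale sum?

3

Physical items: 1, 2, 5.
Of these, item 2 is reverse-keyed; reverse-coded value = 3 − response.
  item 1: 0
  item 2: 3 − 1 = 2
  item 5: 1
Sum = 0 + 2 + 1 = 3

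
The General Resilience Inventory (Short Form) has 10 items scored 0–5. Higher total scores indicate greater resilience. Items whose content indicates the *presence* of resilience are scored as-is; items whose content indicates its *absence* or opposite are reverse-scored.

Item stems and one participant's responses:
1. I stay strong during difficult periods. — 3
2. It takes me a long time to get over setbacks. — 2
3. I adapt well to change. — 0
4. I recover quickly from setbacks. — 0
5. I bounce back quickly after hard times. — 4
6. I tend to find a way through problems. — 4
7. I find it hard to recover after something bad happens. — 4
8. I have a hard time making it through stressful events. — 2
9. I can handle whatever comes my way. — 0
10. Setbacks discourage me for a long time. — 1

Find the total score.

Items 2, 7, 8, 10 describe the absence/opposite of resilience → reverse-score.
reverse-coded value = 5 − response.
  item 1: 3
  item 2: 5 − 2 = 3
  item 3: 0
  item 4: 0
  item 5: 4
  item 6: 4
  item 7: 5 − 4 = 1
  item 8: 5 − 2 = 3
  item 9: 0
  item 10: 5 − 1 = 4
Total = 3 + 3 + 0 + 0 + 4 + 4 + 1 + 3 + 0 + 4 = 22

22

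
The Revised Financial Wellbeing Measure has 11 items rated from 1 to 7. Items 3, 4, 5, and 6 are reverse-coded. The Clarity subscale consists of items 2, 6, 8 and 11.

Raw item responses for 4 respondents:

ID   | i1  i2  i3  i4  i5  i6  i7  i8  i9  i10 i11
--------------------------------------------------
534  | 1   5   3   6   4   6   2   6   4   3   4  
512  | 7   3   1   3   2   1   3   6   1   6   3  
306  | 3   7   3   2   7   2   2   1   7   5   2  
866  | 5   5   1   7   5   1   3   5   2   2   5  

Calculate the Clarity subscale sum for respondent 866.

Respondent 866 raw: 5, 5, 1, 7, 5, 1, 3, 5, 2, 2, 5.
Clarity items: 2, 6, 8, 11.
Reverse-coded (reversed = (1+7) − raw = 8 − raw):
  item 2: 5
  item 6: 8 − 1 = 7
  item 8: 5
  item 11: 5
Sum = 5 + 7 + 5 + 5 = 22

22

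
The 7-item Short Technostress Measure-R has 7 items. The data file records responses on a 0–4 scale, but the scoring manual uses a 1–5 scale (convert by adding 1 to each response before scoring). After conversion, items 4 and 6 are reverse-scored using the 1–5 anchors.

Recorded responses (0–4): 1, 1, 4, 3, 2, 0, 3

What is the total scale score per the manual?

Convert to 1–5: 2, 2, 5, 4, 3, 1, 4
Reverse-coded (reversed = (1+5) − raw = 6 − raw):
  item 4: 6 − 4 = 2
  item 6: 6 − 1 = 5
Scored: 2, 2, 5, 2, 3, 5, 4
Total = 23

23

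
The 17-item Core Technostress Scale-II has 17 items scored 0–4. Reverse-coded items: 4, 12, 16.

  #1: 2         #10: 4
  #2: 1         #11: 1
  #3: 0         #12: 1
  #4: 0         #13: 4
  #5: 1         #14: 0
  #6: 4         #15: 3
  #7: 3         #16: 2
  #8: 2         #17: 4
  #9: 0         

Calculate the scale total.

Apply reverse scoring (reversed = (0+4) − raw = 4 − raw):
  item 4: 4 − 0 = 4
  item 12: 4 − 1 = 3
  item 16: 4 − 2 = 2
Scored items: 2, 1, 0, 4, 1, 4, 3, 2, 0, 4, 1, 3, 4, 0, 3, 2, 4
Total = 2 + 1 + 0 + 4 + 1 + 4 + 3 + 2 + 0 + 4 + 1 + 3 + 4 + 0 + 3 + 2 + 4 = 38

38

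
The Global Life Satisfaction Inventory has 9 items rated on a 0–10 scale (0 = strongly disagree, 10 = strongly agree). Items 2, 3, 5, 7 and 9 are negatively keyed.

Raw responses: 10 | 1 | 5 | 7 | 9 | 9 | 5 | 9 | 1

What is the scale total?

64

Reversing items 2, 3, 5, 7, and 9 with 10 − raw:
Total = 10 + (10−1) + (10−5) + 7 + (10−9) + 9 + (10−5) + 9 + (10−1)
      = 10 + 9 + 5 + 7 + 1 + 9 + 5 + 9 + 9 = 64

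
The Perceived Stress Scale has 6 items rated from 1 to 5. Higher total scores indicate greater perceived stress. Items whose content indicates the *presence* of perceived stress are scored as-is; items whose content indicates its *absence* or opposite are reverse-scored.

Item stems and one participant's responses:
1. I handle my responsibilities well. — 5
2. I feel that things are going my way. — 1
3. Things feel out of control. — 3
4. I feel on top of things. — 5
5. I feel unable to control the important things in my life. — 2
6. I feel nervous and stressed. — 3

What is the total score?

15

Items 1, 2, 4 describe the absence/opposite of perceived stress → reverse-score.
reverse-coded value = 6 − response.
  item 1: 6 − 5 = 1
  item 2: 6 − 1 = 5
  item 3: 3
  item 4: 6 − 5 = 1
  item 5: 2
  item 6: 3
Total = 1 + 5 + 3 + 1 + 2 + 3 = 15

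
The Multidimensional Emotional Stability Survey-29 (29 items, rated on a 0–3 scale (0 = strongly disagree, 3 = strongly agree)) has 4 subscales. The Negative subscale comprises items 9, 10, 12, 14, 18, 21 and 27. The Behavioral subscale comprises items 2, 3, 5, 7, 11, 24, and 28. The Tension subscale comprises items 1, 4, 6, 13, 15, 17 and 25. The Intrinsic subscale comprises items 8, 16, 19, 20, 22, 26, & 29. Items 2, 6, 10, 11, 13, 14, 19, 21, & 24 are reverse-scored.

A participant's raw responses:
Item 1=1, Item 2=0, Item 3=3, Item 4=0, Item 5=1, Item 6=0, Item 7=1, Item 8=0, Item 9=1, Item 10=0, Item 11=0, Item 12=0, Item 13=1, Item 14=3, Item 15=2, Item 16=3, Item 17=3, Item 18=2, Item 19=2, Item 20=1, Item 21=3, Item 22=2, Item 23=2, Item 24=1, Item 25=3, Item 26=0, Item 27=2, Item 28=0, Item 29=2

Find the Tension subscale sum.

Tension items: 1, 4, 6, 13, 15, 17, 25.
Of these, items 6 and 13 are reverse-scored; reversed = (0+3) − raw = 3 − raw.
  item 1: 1
  item 4: 0
  item 6: 3 − 0 = 3
  item 13: 3 − 1 = 2
  item 15: 2
  item 17: 3
  item 25: 3
Sum = 1 + 0 + 3 + 2 + 2 + 3 + 3 = 14

14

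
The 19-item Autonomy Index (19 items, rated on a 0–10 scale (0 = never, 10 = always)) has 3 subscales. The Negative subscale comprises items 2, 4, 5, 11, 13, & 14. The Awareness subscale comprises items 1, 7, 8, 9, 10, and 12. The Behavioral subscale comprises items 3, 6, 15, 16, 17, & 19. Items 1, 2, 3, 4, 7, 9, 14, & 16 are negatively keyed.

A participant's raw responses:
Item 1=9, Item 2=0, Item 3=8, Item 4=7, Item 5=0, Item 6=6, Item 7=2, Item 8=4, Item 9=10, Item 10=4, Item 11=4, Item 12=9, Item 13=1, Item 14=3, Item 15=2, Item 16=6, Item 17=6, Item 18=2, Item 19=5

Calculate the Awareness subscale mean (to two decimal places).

4.33

Awareness items: 1, 7, 8, 9, 10, 12.
Of these, items 1, 7 and 9 are negatively keyed; on a 0–10 scale, reversed = 10 − raw.
  item 1: 10 − 9 = 1
  item 7: 10 − 2 = 8
  item 8: 4
  item 9: 10 − 10 = 0
  item 10: 4
  item 12: 9
Sum = 1 + 8 + 4 + 0 + 4 + 9 = 26
Mean = 26 / 6 = 4.33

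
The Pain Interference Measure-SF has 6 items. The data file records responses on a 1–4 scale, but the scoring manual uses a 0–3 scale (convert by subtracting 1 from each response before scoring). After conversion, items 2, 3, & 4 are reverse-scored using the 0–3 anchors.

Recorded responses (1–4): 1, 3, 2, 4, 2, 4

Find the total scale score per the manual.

Convert to 0–3: 0, 2, 1, 3, 1, 3
Reverse-coded (reverse-coded value = 3 − response):
  item 2: 3 − 2 = 1
  item 3: 3 − 1 = 2
  item 4: 3 − 3 = 0
Scored: 0, 1, 2, 0, 1, 3
Total = 7

7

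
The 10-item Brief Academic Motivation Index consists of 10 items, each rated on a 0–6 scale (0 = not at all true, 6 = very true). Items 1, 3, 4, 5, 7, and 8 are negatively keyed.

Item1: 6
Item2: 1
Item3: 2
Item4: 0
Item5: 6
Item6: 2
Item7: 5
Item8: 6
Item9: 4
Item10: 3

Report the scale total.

21

Reversing items 1, 3, 4, 5, 7, and 8 with 6 − raw:
Total = (6−6) + 1 + (6−2) + (6−0) + (6−6) + 2 + (6−5) + (6−6) + 4 + 3
      = 0 + 1 + 4 + 6 + 0 + 2 + 1 + 0 + 4 + 3 = 21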